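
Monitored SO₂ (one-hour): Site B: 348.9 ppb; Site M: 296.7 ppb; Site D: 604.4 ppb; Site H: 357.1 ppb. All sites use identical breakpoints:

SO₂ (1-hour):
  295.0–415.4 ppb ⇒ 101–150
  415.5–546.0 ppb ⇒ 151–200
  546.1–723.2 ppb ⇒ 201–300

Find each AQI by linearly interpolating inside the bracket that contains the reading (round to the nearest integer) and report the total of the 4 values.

Site B 348.9: bracket 295.0–415.4 → index 101–150; slope 49/120.4, offset 53.9.
AQI = 101 + 49/120.4·53.9 ≈ 122.94 ⇒ 123.
Site M: row 295.0–415.4 (AQI 101–150). (150−101)·(296.7−295.0)/(415.4−295.0) + 101 = 49·1.7/120.4 + 101 ≈ 101.69 → 102.
Site D 604.4: bracket 546.1–723.2 → index 201–300; slope 99/177.1, offset 58.3.
AQI = 201 + 99/177.1·58.3 ≈ 233.59 ⇒ 234.
Site H: row 295.0–415.4 (AQI 101–150). (150−101)·(357.1−295.0)/(415.4−295.0) + 101 = 49·62.1/120.4 + 101 ≈ 126.27 → 126.
AQIs: Site B=123, Site M=102, Site D=234, Site H=126. Sum = 123 + 102 + 234 + 126 = 585.

585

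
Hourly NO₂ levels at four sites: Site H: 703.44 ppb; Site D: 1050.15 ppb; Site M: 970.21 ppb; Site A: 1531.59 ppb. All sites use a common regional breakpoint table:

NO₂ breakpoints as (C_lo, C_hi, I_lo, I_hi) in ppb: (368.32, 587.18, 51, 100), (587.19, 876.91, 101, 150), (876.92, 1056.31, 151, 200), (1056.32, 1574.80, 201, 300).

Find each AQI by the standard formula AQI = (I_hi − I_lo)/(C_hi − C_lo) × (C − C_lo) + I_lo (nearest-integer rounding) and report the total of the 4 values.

787

Site H: 703.44 lies in 587.19–876.91, so I_lo=101, I_hi=150, C_lo=587.19, C_hi=876.91.
(150−101)/(876.91−587.19) × (703.44−587.19) + 101 = 49/289.72 × 116.25 + 101 ≈ 120.66 → 121.
Site D: row 876.92–1056.31 (AQI 151–200). (200−151)·(1050.15−876.92)/(1056.31−876.92) + 151 = 49·173.23/179.39 + 151 ≈ 198.32 → 198.
Site M 970.21: bracket 876.92–1056.31 → index 151–200; slope 49/179.39, offset 93.29.
AQI = 151 + 49/179.39·93.29 ≈ 176.48 ⇒ 176.
Site A: 1531.59 ∈ [1056.32, 1574.80] ↔ index [201, 300].
201 + (1531.59−1056.32)·(300−201)/(1574.80−1056.32) = 201 + 475.27·99/518.48 ≈ 291.75, so AQI = 292.
AQIs: Site H=121, Site D=198, Site M=176, Site A=292. Sum = 121 + 198 + 176 + 292 = 787.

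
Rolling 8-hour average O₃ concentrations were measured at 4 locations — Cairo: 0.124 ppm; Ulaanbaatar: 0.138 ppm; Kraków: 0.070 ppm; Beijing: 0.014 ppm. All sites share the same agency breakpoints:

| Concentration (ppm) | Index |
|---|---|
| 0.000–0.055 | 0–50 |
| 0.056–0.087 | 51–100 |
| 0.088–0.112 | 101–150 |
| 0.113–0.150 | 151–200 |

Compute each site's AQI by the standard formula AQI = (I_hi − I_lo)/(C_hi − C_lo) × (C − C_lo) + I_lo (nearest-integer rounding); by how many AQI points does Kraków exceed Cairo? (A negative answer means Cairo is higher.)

Cairo: 0.124 ∈ [0.113, 0.150] ↔ index [151, 200].
151 + (0.124−0.113)·(200−151)/(0.150−0.113) = 151 + 0.011·49/0.037 ≈ 165.57, so AQI = 166.
Ulaanbaatar: row 0.113–0.150 (AQI 151–200). (200−151)·(0.138−0.113)/(0.150−0.113) + 151 = 49·0.025/0.037 + 151 ≈ 184.11 → 184.
Kraków: 0.070 ∈ [0.056, 0.087] ↔ index [51, 100].
51 + (0.070−0.056)·(100−51)/(0.087−0.056) = 51 + 0.014·49/0.031 ≈ 73.13, so AQI = 73.
Beijing 0.014: bracket 0.000–0.055 → index 0–50; slope 50/0.055, offset 0.014.
AQI = 0 + 50/0.055·0.014 ≈ 12.73 ⇒ 13.
AQIs: Cairo=166, Ulaanbaatar=184, Kraków=73, Beijing=13. Kraków (73) − Cairo (166) = -93.

-93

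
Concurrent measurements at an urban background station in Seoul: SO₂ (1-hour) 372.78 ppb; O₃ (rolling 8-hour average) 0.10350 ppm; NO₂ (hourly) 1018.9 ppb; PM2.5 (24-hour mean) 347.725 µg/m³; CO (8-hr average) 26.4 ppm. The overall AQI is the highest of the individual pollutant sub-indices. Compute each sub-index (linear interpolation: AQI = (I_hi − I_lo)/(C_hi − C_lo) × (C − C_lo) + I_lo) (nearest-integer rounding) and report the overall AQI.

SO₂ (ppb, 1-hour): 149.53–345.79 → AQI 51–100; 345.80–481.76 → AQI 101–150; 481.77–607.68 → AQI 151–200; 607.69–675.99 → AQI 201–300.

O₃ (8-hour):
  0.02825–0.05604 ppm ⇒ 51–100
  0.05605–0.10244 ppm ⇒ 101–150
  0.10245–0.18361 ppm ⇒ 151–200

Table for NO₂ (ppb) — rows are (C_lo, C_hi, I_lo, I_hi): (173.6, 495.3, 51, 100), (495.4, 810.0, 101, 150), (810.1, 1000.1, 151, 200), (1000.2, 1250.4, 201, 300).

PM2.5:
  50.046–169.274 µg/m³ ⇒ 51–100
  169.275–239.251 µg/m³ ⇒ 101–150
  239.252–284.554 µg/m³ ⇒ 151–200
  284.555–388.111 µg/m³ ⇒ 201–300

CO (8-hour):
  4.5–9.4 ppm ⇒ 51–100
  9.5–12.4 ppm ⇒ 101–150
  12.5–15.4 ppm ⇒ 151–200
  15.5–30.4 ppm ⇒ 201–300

273

SO₂: 372.78 lies in 345.80–481.76, so I_lo=101, I_hi=150, C_lo=345.80, C_hi=481.76.
(150−101)/(481.76−345.80) × (372.78−345.80) + 101 = 49/135.96 × 26.98 + 101 ≈ 110.72 → 111.
O₃: row 0.10245–0.18361 (AQI 151–200). (200−151)·(0.10350−0.10245)/(0.18361−0.10245) + 151 = 49·0.00105/0.08116 + 151 ≈ 151.63 → 152.
NO₂: 1018.9 ∈ [1000.2, 1250.4] ↔ index [201, 300].
201 + (1018.9−1000.2)·(300−201)/(1250.4−1000.2) = 201 + 18.7·99/250.2 ≈ 208.40, so AQI = 208.
PM2.5: 347.725 ∈ [284.555, 388.111] ↔ index [201, 300].
201 + (347.725−284.555)·(300−201)/(388.111−284.555) = 201 + 63.170·99/103.556 ≈ 261.39, so AQI = 261.
CO: 26.4 ∈ [15.5, 30.4] ↔ index [201, 300].
201 + (26.4−15.5)·(300−201)/(30.4−15.5) = 201 + 10.9·99/14.9 ≈ 273.42, so AQI = 273.
Sub-indices: SO₂→111, O₃→152, NO₂→208, PM2.5→261, CO→273. Overall AQI = max = 273; dominant pollutant is CO.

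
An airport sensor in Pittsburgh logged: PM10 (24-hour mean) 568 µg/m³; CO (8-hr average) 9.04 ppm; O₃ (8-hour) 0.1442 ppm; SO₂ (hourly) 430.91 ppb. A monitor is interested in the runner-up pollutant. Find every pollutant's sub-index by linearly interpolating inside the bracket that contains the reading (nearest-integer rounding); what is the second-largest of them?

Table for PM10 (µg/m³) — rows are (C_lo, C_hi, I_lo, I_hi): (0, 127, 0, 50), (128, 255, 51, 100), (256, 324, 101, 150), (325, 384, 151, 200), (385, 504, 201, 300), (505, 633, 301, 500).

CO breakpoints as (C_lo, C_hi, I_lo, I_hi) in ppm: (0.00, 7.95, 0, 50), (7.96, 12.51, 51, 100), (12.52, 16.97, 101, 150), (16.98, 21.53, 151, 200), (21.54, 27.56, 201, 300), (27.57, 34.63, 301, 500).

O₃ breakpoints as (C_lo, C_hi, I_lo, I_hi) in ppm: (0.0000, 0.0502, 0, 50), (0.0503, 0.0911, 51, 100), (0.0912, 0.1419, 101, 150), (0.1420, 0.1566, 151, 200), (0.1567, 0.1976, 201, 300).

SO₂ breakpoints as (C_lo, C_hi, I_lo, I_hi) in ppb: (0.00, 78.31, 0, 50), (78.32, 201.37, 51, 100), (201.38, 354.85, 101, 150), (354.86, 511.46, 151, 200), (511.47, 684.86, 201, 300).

PM10 568: bracket 505–633 → index 301–500; slope 199/128, offset 63.
AQI = 301 + 199/128·63 ≈ 398.95 ⇒ 399.
CO 9.04: bracket 7.96–12.51 → index 51–100; slope 49/4.55, offset 1.08.
AQI = 51 + 49/4.55·1.08 ≈ 62.63 ⇒ 63.
O₃: 0.1442 ∈ [0.1420, 0.1566] ↔ index [151, 200].
151 + (0.1442−0.1420)·(200−151)/(0.1566−0.1420) = 151 + 0.0022·49/0.0146 ≈ 158.38, so AQI = 158.
SO₂: 430.91 ∈ [354.86, 511.46] ↔ index [151, 200].
151 + (430.91−354.86)·(200−151)/(511.46−354.86) = 151 + 76.05·49/156.60 ≈ 174.80, so AQI = 175.
Sub-indices: PM10→399, CO→63, O₃→158, SO₂→175. Ranked high→low: 399, 175, 158, 63. Second-highest sub-index = 175.

175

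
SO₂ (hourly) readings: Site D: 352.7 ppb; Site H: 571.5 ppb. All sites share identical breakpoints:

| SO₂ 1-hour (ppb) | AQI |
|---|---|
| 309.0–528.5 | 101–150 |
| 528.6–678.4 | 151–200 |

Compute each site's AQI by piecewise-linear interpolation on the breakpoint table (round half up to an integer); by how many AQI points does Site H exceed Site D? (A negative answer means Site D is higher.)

54

Site D: 352.7 lies in 309.0–528.5, so I_lo=101, I_hi=150, C_lo=309.0, C_hi=528.5.
(150−101)/(528.5−309.0) × (352.7−309.0) + 101 = 49/219.5 × 43.7 + 101 ≈ 110.76 → 111.
Site H 571.5: bracket 528.6–678.4 → index 151–200; slope 49/149.8, offset 42.9.
AQI = 151 + 49/149.8·42.9 ≈ 165.03 ⇒ 165.
AQIs: Site D=111, Site H=165. Site H (165) − Site D (111) = 54.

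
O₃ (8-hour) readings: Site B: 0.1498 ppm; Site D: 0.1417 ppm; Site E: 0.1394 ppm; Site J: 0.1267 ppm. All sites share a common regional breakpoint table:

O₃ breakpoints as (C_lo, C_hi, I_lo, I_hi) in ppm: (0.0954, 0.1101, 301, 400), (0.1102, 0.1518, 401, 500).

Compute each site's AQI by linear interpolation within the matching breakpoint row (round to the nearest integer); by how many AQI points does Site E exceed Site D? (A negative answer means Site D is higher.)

Site B: row 0.1102–0.1518 (AQI 401–500). (500−401)·(0.1498−0.1102)/(0.1518−0.1102) + 401 = 99·0.0396/0.0416 + 401 ≈ 495.24 → 495.
Site D: 0.1417 lies in 0.1102–0.1518, so I_lo=401, I_hi=500, C_lo=0.1102, C_hi=0.1518.
(500−401)/(0.1518−0.1102) × (0.1417−0.1102) + 401 = 99/0.0416 × 0.0315 + 401 ≈ 475.96 → 476.
Site E: row 0.1102–0.1518 (AQI 401–500). (500−401)·(0.1394−0.1102)/(0.1518−0.1102) + 401 = 99·0.0292/0.0416 + 401 ≈ 470.49 → 470.
Site J: 0.1267 ∈ [0.1102, 0.1518] ↔ index [401, 500].
401 + (0.1267−0.1102)·(500−401)/(0.1518−0.1102) = 401 + 0.0165·99/0.0416 ≈ 440.27, so AQI = 440.
AQIs: Site B=495, Site D=476, Site E=470, Site J=440. Site E (470) − Site D (476) = -6.

-6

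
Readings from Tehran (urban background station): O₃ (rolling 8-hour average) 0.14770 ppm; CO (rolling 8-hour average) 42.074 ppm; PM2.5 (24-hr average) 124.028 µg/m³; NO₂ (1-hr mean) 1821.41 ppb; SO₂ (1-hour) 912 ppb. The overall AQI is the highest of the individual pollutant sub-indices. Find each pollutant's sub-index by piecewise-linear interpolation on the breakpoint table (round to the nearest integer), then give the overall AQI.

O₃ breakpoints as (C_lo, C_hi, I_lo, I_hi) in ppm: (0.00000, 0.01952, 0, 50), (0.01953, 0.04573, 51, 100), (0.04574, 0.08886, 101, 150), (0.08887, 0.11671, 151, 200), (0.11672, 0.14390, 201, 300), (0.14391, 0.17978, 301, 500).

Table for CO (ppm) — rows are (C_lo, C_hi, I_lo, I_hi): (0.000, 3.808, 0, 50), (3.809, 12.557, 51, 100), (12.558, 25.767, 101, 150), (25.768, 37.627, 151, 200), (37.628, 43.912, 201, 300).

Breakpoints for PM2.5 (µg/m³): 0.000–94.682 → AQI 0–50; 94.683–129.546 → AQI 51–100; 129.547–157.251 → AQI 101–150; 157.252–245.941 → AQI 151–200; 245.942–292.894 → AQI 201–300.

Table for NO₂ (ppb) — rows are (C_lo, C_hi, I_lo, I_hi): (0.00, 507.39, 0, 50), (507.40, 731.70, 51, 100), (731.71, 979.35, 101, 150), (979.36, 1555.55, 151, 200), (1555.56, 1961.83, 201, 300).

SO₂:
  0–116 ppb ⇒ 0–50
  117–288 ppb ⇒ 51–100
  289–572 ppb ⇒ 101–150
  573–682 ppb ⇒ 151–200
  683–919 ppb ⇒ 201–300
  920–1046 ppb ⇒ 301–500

O₃: row 0.14391–0.17978 (AQI 301–500). (500−301)·(0.14770−0.14391)/(0.17978−0.14391) + 301 = 199·0.00379/0.03587 + 301 ≈ 322.03 → 322.
CO: 42.074 lies in 37.628–43.912, so I_lo=201, I_hi=300, C_lo=37.628, C_hi=43.912.
(300−201)/(43.912−37.628) × (42.074−37.628) + 201 = 99/6.284 × 4.446 + 201 ≈ 271.04 → 271.
PM2.5: 124.028 ∈ [94.683, 129.546] ↔ index [51, 100].
51 + (124.028−94.683)·(100−51)/(129.546−94.683) = 51 + 29.345·49/34.863 ≈ 92.24, so AQI = 92.
NO₂: 1821.41 lies in 1555.56–1961.83, so I_lo=201, I_hi=300, C_lo=1555.56, C_hi=1961.83.
(300−201)/(1961.83−1555.56) × (1821.41−1555.56) + 201 = 99/406.27 × 265.85 + 201 ≈ 265.78 → 266.
SO₂ 912: bracket 683–919 → index 201–300; slope 99/236, offset 229.
AQI = 201 + 99/236·229 ≈ 297.06 ⇒ 297.
Sub-indices: O₃→322, CO→271, PM2.5→92, NO₂→266, SO₂→297. Overall AQI = max = 322; dominant pollutant is O₃.

322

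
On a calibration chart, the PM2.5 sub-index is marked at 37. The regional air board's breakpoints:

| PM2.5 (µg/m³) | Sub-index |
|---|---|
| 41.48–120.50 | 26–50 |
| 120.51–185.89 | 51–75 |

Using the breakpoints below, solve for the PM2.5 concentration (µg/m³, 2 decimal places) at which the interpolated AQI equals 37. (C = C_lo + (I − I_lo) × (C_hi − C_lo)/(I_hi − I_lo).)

AQI 37 lies in the 26–50 band, which corresponds to 41.48–120.50 µg/m³.
C = 41.48 + (37−26)×(120.50−41.48)/(50−26) = 41.48 + 11×79.02/24 ≈ 77.6975 µg/m³ → 77.70 µg/m³ to 2 dp.

77.70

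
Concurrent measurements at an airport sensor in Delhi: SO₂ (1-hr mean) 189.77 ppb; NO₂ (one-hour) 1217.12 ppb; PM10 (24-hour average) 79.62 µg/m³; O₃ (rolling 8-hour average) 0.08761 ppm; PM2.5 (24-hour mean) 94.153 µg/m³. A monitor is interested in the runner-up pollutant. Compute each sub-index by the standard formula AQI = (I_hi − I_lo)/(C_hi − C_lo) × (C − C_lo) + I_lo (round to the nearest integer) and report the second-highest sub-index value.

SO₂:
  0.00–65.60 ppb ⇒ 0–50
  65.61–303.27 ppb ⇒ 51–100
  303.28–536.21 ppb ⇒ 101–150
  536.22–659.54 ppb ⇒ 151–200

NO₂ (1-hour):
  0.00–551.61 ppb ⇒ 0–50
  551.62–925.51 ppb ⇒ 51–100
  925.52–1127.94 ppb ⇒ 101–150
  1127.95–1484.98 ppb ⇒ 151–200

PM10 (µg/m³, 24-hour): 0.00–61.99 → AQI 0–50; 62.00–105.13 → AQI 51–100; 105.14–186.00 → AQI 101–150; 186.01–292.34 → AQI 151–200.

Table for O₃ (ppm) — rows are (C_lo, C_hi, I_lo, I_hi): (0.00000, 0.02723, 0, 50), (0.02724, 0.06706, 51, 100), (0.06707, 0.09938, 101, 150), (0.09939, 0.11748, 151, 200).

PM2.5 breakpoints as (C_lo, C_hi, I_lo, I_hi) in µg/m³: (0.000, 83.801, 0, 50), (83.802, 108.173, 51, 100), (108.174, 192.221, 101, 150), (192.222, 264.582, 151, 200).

132

SO₂: 189.77 ∈ [65.61, 303.27] ↔ index [51, 100].
51 + (189.77−65.61)·(100−51)/(303.27−65.61) = 51 + 124.16·49/237.66 ≈ 76.60, so AQI = 77.
NO₂: row 1127.95–1484.98 (AQI 151–200). (200−151)·(1217.12−1127.95)/(1484.98−1127.95) + 151 = 49·89.17/357.03 + 151 ≈ 163.24 → 163.
PM10 79.62: bracket 62.00–105.13 → index 51–100; slope 49/43.13, offset 17.62.
AQI = 51 + 49/43.13·17.62 ≈ 71.02 ⇒ 71.
O₃: row 0.06707–0.09938 (AQI 101–150). (150−101)·(0.08761−0.06707)/(0.09938−0.06707) + 101 = 49·0.02054/0.03231 + 101 ≈ 132.15 → 132.
PM2.5: 94.153 ∈ [83.802, 108.173] ↔ index [51, 100].
51 + (94.153−83.802)·(100−51)/(108.173−83.802) = 51 + 10.351·49/24.371 ≈ 71.81, so AQI = 72.
Sub-indices: SO₂→77, NO₂→163, PM10→71, O₃→132, PM2.5→72. Ranked high→low: 163, 132, 77, 72, 71. Second-highest sub-index = 132.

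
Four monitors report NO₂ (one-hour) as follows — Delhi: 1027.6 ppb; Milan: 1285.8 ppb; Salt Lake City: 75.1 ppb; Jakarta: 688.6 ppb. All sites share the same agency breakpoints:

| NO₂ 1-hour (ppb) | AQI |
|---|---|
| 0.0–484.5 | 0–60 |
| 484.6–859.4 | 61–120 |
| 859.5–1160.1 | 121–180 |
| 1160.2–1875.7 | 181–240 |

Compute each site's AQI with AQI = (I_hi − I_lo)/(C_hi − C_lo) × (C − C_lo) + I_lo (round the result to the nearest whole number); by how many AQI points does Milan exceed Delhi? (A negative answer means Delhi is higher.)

37

Delhi: row 859.5–1160.1 (AQI 121–180). (180−121)·(1027.6−859.5)/(1160.1−859.5) + 121 = 59·168.1/300.6 + 121 ≈ 153.99 → 154.
Milan: 1285.8 lies in 1160.2–1875.7, so I_lo=181, I_hi=240, C_lo=1160.2, C_hi=1875.7.
(240−181)/(1875.7−1160.2) × (1285.8−1160.2) + 181 = 59/715.5 × 125.6 + 181 ≈ 191.36 → 191.
Salt Lake City 75.1: bracket 0.0–484.5 → index 0–60; slope 60/484.5, offset 75.1.
AQI = 0 + 60/484.5·75.1 ≈ 9.30 ⇒ 9.
Jakarta: 688.6 lies in 484.6–859.4, so I_lo=61, I_hi=120, C_lo=484.6, C_hi=859.4.
(120−61)/(859.4−484.6) × (688.6−484.6) + 61 = 59/374.8 × 204.0 + 61 ≈ 93.11 → 93.
AQIs: Delhi=154, Milan=191, Salt Lake City=9, Jakarta=93. Milan (191) − Delhi (154) = 37.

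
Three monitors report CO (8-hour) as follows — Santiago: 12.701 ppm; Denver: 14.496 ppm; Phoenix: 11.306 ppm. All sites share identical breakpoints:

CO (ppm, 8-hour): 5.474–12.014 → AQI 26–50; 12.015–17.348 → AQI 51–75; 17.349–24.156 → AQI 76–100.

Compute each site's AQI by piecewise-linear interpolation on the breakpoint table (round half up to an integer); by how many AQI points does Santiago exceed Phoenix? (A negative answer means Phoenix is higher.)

7

Santiago 12.701: bracket 12.015–17.348 → index 51–75; slope 24/5.333, offset 0.686.
AQI = 51 + 24/5.333·0.686 ≈ 54.09 ⇒ 54.
Denver: 14.496 ∈ [12.015, 17.348] ↔ index [51, 75].
51 + (14.496−12.015)·(75−51)/(17.348−12.015) = 51 + 2.481·24/5.333 ≈ 62.17, so AQI = 62.
Phoenix: 11.306 lies in 5.474–12.014, so I_lo=26, I_hi=50, C_lo=5.474, C_hi=12.014.
(50−26)/(12.014−5.474) × (11.306−5.474) + 26 = 24/6.540 × 5.832 + 26 ≈ 47.40 → 47.
AQIs: Santiago=54, Denver=62, Phoenix=47. Santiago (54) − Phoenix (47) = 7.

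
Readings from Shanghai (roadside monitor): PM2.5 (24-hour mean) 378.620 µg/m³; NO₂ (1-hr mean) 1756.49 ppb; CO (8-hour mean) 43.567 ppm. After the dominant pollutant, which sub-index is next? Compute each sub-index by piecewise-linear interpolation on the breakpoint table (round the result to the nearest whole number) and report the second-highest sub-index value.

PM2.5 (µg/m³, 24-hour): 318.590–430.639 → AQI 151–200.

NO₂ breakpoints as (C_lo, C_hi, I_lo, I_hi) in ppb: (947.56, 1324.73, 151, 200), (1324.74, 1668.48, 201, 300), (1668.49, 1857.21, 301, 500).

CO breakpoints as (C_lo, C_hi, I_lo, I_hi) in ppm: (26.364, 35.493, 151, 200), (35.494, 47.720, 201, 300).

PM2.5 378.620: bracket 318.590–430.639 → index 151–200; slope 49/112.049, offset 60.030.
AQI = 151 + 49/112.049·60.030 ≈ 177.25 ⇒ 177.
NO₂: row 1668.49–1857.21 (AQI 301–500). (500−301)·(1756.49−1668.49)/(1857.21−1668.49) + 301 = 199·88.00/188.72 + 301 ≈ 393.79 → 394.
CO: 43.567 ∈ [35.494, 47.720] ↔ index [201, 300].
201 + (43.567−35.494)·(300−201)/(47.720−35.494) = 201 + 8.073·99/12.226 ≈ 266.37, so AQI = 266.
Sub-indices: PM2.5→177, NO₂→394, CO→266. Ranked high→low: 394, 266, 177. Second-highest sub-index = 266.

266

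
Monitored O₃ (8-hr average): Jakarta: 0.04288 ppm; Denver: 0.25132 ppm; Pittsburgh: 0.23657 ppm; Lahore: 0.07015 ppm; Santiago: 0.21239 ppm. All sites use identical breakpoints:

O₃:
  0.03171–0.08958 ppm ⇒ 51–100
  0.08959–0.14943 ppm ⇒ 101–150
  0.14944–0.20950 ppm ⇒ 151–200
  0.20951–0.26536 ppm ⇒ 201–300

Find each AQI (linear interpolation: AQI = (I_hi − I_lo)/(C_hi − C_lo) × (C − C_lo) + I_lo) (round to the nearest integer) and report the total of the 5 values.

Jakarta: 0.04288 ∈ [0.03171, 0.08958] ↔ index [51, 100].
51 + (0.04288−0.03171)·(100−51)/(0.08958−0.03171) = 51 + 0.01117·49/0.05787 ≈ 60.46, so AQI = 60.
Denver: 0.25132 ∈ [0.20951, 0.26536] ↔ index [201, 300].
201 + (0.25132−0.20951)·(300−201)/(0.26536−0.20951) = 201 + 0.04181·99/0.05585 ≈ 275.11, so AQI = 275.
Pittsburgh: row 0.20951–0.26536 (AQI 201–300). (300−201)·(0.23657−0.20951)/(0.26536−0.20951) + 201 = 99·0.02706/0.05585 + 201 ≈ 248.97 → 249.
Lahore: row 0.03171–0.08958 (AQI 51–100). (100−51)·(0.07015−0.03171)/(0.08958−0.03171) + 51 = 49·0.03844/0.05787 + 51 ≈ 83.55 → 84.
Santiago: row 0.20951–0.26536 (AQI 201–300). (300−201)·(0.21239−0.20951)/(0.26536−0.20951) + 201 = 99·0.00288/0.05585 + 201 ≈ 206.11 → 206.
AQIs: Jakarta=60, Denver=275, Pittsburgh=249, Lahore=84, Santiago=206. Sum = 60 + 275 + 249 + 84 + 206 = 874.

874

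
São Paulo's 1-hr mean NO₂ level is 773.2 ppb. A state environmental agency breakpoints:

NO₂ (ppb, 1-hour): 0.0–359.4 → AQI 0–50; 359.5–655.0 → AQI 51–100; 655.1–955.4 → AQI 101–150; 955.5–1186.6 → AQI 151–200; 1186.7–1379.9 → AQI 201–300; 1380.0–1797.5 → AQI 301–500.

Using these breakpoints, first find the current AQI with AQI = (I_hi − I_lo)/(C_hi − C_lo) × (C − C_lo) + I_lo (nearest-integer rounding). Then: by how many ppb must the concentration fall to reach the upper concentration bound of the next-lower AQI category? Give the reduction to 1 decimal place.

NO₂: row 655.1–955.4 (AQI 101–150). (150−101)·(773.2−655.1)/(955.4−655.1) + 101 = 49·118.1/300.3 + 101 ≈ 120.27 → 120.
Current AQI 120 is in the Unhealthy for Sensitive Groups range (101–150). The next-lower category tops out at AQI 100, whose upper concentration bound is 655.0 ppb.
Reduction needed = 773.2 − 655.0 = 118.2 ppb.

118.2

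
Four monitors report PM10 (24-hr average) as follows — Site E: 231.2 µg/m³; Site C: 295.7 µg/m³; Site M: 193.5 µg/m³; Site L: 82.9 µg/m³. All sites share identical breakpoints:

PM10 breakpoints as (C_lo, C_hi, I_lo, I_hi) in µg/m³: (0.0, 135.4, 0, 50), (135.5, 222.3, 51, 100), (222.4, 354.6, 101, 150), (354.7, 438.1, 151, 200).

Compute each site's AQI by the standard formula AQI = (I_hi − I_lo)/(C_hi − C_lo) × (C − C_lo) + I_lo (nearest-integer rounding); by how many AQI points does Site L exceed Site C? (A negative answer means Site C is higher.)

Site E 231.2: bracket 222.4–354.6 → index 101–150; slope 49/132.2, offset 8.8.
AQI = 101 + 49/132.2·8.8 ≈ 104.26 ⇒ 104.
Site C: row 222.4–354.6 (AQI 101–150). (150−101)·(295.7−222.4)/(354.6−222.4) + 101 = 49·73.3/132.2 + 101 ≈ 128.17 → 128.
Site M: 193.5 lies in 135.5–222.3, so I_lo=51, I_hi=100, C_lo=135.5, C_hi=222.3.
(100−51)/(222.3−135.5) × (193.5−135.5) + 51 = 49/86.8 × 58.0 + 51 ≈ 83.74 → 84.
Site L: 82.9 ∈ [0.0, 135.4] ↔ index [0, 50].
0 + (82.9−0.0)·(50−0)/(135.4−0.0) = 0 + 82.9·50/135.4 ≈ 30.61, so AQI = 31.
AQIs: Site E=104, Site C=128, Site M=84, Site L=31. Site L (31) − Site C (128) = -97.

-97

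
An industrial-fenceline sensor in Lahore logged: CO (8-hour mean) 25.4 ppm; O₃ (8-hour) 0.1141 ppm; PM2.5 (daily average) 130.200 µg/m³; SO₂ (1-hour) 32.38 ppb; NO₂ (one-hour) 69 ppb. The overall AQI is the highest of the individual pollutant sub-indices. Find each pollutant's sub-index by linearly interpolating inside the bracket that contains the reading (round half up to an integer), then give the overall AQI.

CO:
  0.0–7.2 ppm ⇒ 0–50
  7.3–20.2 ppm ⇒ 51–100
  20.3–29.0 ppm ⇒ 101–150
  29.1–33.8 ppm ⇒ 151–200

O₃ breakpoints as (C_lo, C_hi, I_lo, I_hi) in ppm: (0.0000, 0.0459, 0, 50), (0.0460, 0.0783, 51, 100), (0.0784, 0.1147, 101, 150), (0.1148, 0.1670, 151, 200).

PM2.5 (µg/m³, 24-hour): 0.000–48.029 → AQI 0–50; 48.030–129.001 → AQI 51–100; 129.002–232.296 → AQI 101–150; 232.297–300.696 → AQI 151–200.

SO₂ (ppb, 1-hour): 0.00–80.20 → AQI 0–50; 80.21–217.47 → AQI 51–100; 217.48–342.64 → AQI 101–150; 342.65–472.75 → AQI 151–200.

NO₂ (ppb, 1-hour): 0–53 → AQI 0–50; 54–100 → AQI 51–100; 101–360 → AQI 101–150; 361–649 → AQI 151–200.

CO: row 20.3–29.0 (AQI 101–150). (150−101)·(25.4−20.3)/(29.0−20.3) + 101 = 49·5.1/8.7 + 101 ≈ 129.72 → 130.
O₃ 0.1141: bracket 0.0784–0.1147 → index 101–150; slope 49/0.0363, offset 0.0357.
AQI = 101 + 49/0.0363·0.0357 ≈ 149.19 ⇒ 149.
PM2.5 130.200: bracket 129.002–232.296 → index 101–150; slope 49/103.294, offset 1.198.
AQI = 101 + 49/103.294·1.198 ≈ 101.57 ⇒ 102.
SO₂: 32.38 ∈ [0.00, 80.20] ↔ index [0, 50].
0 + (32.38−0.00)·(50−0)/(80.20−0.00) = 0 + 32.38·50/80.20 ≈ 20.19, so AQI = 20.
NO₂: 69 ∈ [54, 100] ↔ index [51, 100].
51 + (69−54)·(100−51)/(100−54) = 51 + 15·49/46 ≈ 66.98, so AQI = 67.
Sub-indices: CO→130, O₃→149, PM2.5→102, SO₂→20, NO₂→67. Overall AQI = max = 149; dominant pollutant is O₃.
AQI 149: Unhealthy for Sensitive Groups.

149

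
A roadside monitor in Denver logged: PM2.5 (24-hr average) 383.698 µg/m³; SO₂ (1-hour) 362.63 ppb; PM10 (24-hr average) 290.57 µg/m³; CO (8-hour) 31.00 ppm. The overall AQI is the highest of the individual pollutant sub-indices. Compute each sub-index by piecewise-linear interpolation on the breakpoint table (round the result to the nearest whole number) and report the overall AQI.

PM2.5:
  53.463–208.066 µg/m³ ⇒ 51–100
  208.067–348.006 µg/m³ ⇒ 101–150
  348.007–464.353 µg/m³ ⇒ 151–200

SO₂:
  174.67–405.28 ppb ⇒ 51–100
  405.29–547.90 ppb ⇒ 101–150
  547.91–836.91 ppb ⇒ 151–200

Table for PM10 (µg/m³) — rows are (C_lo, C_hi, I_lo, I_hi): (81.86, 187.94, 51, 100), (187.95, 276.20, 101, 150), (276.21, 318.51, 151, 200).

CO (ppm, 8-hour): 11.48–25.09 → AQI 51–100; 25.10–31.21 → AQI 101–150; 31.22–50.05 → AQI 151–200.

168

PM2.5: row 348.007–464.353 (AQI 151–200). (200−151)·(383.698−348.007)/(464.353−348.007) + 151 = 49·35.691/116.346 + 151 ≈ 166.03 → 166.
SO₂: row 174.67–405.28 (AQI 51–100). (100−51)·(362.63−174.67)/(405.28−174.67) + 51 = 49·187.96/230.61 + 51 ≈ 90.94 → 91.
PM10: 290.57 ∈ [276.21, 318.51] ↔ index [151, 200].
151 + (290.57−276.21)·(200−151)/(318.51−276.21) = 151 + 14.36·49/42.30 ≈ 167.63, so AQI = 168.
CO: row 25.10–31.21 (AQI 101–150). (150−101)·(31.00−25.10)/(31.21−25.10) + 101 = 49·5.90/6.11 + 101 ≈ 148.32 → 148.
Sub-indices: PM2.5→166, SO₂→91, PM10→168, CO→148. Overall AQI = max = 168; dominant pollutant is PM10.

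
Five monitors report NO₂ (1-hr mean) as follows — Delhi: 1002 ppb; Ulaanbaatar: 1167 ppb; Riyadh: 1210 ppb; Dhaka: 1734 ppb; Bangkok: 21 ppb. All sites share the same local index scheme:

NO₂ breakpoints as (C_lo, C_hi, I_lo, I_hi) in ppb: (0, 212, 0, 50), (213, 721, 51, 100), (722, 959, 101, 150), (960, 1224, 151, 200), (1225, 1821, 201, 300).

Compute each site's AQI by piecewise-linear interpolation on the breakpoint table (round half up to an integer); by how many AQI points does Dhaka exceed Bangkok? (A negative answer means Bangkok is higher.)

281

Delhi: 1002 lies in 960–1224, so I_lo=151, I_hi=200, C_lo=960, C_hi=1224.
(200−151)/(1224−960) × (1002−960) + 151 = 49/264 × 42 + 151 ≈ 158.80 → 159.
Ulaanbaatar: 1167 ∈ [960, 1224] ↔ index [151, 200].
151 + (1167−960)·(200−151)/(1224−960) = 151 + 207·49/264 ≈ 189.42, so AQI = 189.
Riyadh 1210: bracket 960–1224 → index 151–200; slope 49/264, offset 250.
AQI = 151 + 49/264·250 ≈ 197.40 ⇒ 197.
Dhaka: row 1225–1821 (AQI 201–300). (300−201)·(1734−1225)/(1821−1225) + 201 = 99·509/596 + 201 ≈ 285.55 → 286.
Bangkok: row 0–212 (AQI 0–50). (50−0)·(21−0)/(212−0) + 0 = 50·21/212 + 0 ≈ 4.95 → 5.
AQIs: Delhi=159, Ulaanbaatar=189, Riyadh=197, Dhaka=286, Bangkok=5. Dhaka (286) − Bangkok (5) = 281.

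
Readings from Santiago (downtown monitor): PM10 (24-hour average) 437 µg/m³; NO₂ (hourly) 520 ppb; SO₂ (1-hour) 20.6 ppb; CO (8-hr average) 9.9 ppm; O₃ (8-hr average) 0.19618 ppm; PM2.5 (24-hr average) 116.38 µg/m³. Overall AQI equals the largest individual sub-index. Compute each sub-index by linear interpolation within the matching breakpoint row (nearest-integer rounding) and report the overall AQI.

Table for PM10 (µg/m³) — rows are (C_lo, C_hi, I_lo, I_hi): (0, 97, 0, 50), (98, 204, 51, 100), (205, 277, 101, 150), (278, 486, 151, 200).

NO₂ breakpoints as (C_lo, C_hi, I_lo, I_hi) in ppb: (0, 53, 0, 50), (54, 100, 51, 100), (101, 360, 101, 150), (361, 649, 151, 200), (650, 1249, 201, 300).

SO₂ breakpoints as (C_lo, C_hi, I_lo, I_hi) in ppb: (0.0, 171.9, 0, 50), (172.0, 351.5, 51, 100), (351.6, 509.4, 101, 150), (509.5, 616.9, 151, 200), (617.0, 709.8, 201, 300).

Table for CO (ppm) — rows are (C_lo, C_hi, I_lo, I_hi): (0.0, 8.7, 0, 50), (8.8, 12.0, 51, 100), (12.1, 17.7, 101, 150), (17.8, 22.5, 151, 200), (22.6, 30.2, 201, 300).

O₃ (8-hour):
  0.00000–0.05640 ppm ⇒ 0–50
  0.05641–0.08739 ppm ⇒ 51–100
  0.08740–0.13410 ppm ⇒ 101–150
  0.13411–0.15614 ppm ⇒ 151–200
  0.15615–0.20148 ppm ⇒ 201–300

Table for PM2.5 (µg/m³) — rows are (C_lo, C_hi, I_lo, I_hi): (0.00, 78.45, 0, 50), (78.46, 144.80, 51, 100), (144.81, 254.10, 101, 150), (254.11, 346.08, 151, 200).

PM10 437: bracket 278–486 → index 151–200; slope 49/208, offset 159.
AQI = 151 + 49/208·159 ≈ 188.46 ⇒ 188.
NO₂: row 361–649 (AQI 151–200). (200−151)·(520−361)/(649−361) + 151 = 49·159/288 + 151 ≈ 178.05 → 178.
SO₂: 20.6 lies in 0.0–171.9, so I_lo=0, I_hi=50, C_lo=0.0, C_hi=171.9.
(50−0)/(171.9−0.0) × (20.6−0.0) + 0 = 50/171.9 × 20.6 + 0 ≈ 5.99 → 6.
CO: row 8.8–12.0 (AQI 51–100). (100−51)·(9.9−8.8)/(12.0−8.8) + 51 = 49·1.1/3.2 + 51 ≈ 67.84 → 68.
O₃: row 0.15615–0.20148 (AQI 201–300). (300−201)·(0.19618−0.15615)/(0.20148−0.15615) + 201 = 99·0.04003/0.04533 + 201 ≈ 288.42 → 288.
PM2.5 116.38: bracket 78.46–144.80 → index 51–100; slope 49/66.34, offset 37.92.
AQI = 51 + 49/66.34·37.92 ≈ 79.01 ⇒ 79.
Sub-indices: PM10→188, NO₂→178, SO₂→6, CO→68, O₃→288, PM2.5→79. Overall AQI = max = 288; dominant pollutant is O₃.

288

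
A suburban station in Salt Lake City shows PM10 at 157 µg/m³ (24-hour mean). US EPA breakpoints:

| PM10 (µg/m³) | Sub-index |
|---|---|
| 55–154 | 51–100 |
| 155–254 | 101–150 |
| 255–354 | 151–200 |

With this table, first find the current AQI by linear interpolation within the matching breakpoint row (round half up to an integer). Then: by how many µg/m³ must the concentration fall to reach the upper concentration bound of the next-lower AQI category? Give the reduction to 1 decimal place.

3.0

PM10 157: bracket 155–254 → index 101–150; slope 49/99, offset 2.
AQI = 101 + 49/99·2 ≈ 101.99 ⇒ 102.
Current AQI 102 is in the Unhealthy for Sensitive Groups range (101–150). The next-lower category tops out at AQI 100, whose upper concentration bound is 154 µg/m³.
Reduction needed = 157 − 154 = 3.0 µg/m³.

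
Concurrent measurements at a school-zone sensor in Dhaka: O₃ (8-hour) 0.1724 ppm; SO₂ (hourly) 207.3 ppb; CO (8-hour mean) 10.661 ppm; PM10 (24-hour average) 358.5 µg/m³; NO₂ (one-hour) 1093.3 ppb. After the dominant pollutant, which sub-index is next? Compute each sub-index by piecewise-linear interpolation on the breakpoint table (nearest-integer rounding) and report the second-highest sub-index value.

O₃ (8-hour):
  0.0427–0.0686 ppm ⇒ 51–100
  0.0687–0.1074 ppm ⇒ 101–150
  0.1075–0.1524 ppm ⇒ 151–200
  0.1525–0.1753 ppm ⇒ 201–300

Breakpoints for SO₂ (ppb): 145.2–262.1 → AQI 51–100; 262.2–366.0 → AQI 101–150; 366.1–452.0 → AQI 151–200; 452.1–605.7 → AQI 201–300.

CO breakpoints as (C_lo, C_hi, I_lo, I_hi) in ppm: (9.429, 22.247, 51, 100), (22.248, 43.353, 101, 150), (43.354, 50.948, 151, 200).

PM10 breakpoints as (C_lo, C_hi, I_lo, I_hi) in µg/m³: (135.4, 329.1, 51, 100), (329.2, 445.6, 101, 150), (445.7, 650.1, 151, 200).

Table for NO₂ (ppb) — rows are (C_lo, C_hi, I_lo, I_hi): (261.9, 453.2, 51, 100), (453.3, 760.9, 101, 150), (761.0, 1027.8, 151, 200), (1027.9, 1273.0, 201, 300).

O₃ 0.1724: bracket 0.1525–0.1753 → index 201–300; slope 99/0.0228, offset 0.0199.
AQI = 201 + 99/0.0228·0.0199 ≈ 287.41 ⇒ 287.
SO₂: 207.3 lies in 145.2–262.1, so I_lo=51, I_hi=100, C_lo=145.2, C_hi=262.1.
(100−51)/(262.1−145.2) × (207.3−145.2) + 51 = 49/116.9 × 62.1 + 51 ≈ 77.03 → 77.
CO: row 9.429–22.247 (AQI 51–100). (100−51)·(10.661−9.429)/(22.247−9.429) + 51 = 49·1.232/12.818 + 51 ≈ 55.71 → 56.
PM10: 358.5 lies in 329.2–445.6, so I_lo=101, I_hi=150, C_lo=329.2, C_hi=445.6.
(150−101)/(445.6−329.2) × (358.5−329.2) + 101 = 49/116.4 × 29.3 + 101 ≈ 113.33 → 113.
NO₂: 1093.3 ∈ [1027.9, 1273.0] ↔ index [201, 300].
201 + (1093.3−1027.9)·(300−201)/(1273.0−1027.9) = 201 + 65.4·99/245.1 ≈ 227.42, so AQI = 227.
Sub-indices: O₃→287, SO₂→77, CO→56, PM10→113, NO₂→227. Ranked high→low: 287, 227, 113, 77, 56. Second-highest sub-index = 227.

227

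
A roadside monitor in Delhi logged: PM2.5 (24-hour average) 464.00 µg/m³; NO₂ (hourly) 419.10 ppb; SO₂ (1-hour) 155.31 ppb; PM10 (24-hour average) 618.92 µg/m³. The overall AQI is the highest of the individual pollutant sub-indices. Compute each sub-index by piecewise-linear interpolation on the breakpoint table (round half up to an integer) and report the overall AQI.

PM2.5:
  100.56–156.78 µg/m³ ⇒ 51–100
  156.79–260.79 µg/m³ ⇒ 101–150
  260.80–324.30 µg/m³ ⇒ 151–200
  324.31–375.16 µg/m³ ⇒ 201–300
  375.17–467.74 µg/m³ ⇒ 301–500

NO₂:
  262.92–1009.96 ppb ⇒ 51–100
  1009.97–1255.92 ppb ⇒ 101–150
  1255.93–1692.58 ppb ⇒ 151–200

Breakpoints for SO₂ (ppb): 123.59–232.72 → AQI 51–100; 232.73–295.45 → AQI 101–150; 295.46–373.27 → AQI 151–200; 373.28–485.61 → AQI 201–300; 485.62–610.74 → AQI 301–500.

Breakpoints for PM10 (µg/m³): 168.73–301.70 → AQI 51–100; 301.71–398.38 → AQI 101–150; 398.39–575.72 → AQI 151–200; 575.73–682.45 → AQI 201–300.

492

PM2.5: row 375.17–467.74 (AQI 301–500). (500−301)·(464.00−375.17)/(467.74−375.17) + 301 = 199·88.83/92.57 + 301 ≈ 491.96 → 492.
NO₂: 419.10 lies in 262.92–1009.96, so I_lo=51, I_hi=100, C_lo=262.92, C_hi=1009.96.
(100−51)/(1009.96−262.92) × (419.10−262.92) + 51 = 49/747.04 × 156.18 + 51 ≈ 61.24 → 61.
SO₂ 155.31: bracket 123.59–232.72 → index 51–100; slope 49/109.13, offset 31.72.
AQI = 51 + 49/109.13·31.72 ≈ 65.24 ⇒ 65.
PM10: row 575.73–682.45 (AQI 201–300). (300−201)·(618.92−575.73)/(682.45−575.73) + 201 = 99·43.19/106.72 + 201 ≈ 241.07 → 241.
Sub-indices: PM2.5→492, NO₂→61, SO₂→65, PM10→241. Overall AQI = max = 492; dominant pollutant is PM2.5.
AQI 492: Hazardous.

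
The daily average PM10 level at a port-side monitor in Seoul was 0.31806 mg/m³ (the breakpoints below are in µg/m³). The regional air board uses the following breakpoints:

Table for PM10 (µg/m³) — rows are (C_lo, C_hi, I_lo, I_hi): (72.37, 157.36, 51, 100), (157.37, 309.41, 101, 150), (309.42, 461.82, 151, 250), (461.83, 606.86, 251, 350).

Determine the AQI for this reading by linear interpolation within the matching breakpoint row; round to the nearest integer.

Convert: 0.31806 mg/m³ = 318.06 µg/m³.
PM10 318.06: bracket 309.42–461.82 → index 151–250; slope 99/152.40, offset 8.64.
AQI = 151 + 99/152.40·8.64 ≈ 156.61 ⇒ 157.

157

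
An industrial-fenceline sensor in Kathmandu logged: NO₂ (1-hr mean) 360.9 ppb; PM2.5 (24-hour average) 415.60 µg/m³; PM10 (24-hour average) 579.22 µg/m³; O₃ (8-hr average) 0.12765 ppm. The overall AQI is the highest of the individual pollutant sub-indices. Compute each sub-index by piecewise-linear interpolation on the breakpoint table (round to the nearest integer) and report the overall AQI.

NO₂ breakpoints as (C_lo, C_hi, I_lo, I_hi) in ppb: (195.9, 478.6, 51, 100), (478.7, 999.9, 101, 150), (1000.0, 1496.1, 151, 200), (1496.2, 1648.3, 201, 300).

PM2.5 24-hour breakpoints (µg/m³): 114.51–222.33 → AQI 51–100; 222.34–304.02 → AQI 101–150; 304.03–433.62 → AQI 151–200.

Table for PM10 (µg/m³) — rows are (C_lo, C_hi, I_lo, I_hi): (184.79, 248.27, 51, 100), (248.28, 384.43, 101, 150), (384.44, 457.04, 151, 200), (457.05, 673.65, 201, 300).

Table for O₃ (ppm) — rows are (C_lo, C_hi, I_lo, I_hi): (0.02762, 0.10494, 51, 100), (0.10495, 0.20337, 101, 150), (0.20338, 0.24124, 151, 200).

NO₂: 360.9 ∈ [195.9, 478.6] ↔ index [51, 100].
51 + (360.9−195.9)·(100−51)/(478.6−195.9) = 51 + 165.0·49/282.7 ≈ 79.60, so AQI = 80.
PM2.5: 415.60 lies in 304.03–433.62, so I_lo=151, I_hi=200, C_lo=304.03, C_hi=433.62.
(200−151)/(433.62−304.03) × (415.60−304.03) + 151 = 49/129.59 × 111.57 + 151 ≈ 193.19 → 193.
PM10: 579.22 ∈ [457.05, 673.65] ↔ index [201, 300].
201 + (579.22−457.05)·(300−201)/(673.65−457.05) = 201 + 122.17·99/216.60 ≈ 256.84, so AQI = 257.
O₃: row 0.10495–0.20337 (AQI 101–150). (150−101)·(0.12765−0.10495)/(0.20337−0.10495) + 101 = 49·0.02270/0.09842 + 101 ≈ 112.30 → 112.
Sub-indices: NO₂→80, PM2.5→193, PM10→257, O₃→112. Overall AQI = max = 257; dominant pollutant is PM10.

257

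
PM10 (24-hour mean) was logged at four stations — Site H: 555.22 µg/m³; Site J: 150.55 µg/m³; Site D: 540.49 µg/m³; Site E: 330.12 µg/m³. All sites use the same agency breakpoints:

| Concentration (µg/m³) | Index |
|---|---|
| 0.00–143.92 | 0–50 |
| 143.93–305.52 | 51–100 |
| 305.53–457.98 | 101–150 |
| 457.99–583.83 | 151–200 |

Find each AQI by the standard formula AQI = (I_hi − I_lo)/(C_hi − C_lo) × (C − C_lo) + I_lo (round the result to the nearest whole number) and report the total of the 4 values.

Site H 555.22: bracket 457.99–583.83 → index 151–200; slope 49/125.84, offset 97.23.
AQI = 151 + 49/125.84·97.23 ≈ 188.86 ⇒ 189.
Site J: 150.55 ∈ [143.93, 305.52] ↔ index [51, 100].
51 + (150.55−143.93)·(100−51)/(305.52−143.93) = 51 + 6.62·49/161.59 ≈ 53.01, so AQI = 53.
Site D: 540.49 lies in 457.99–583.83, so I_lo=151, I_hi=200, C_lo=457.99, C_hi=583.83.
(200−151)/(583.83−457.99) × (540.49−457.99) + 151 = 49/125.84 × 82.50 + 151 ≈ 183.12 → 183.
Site E: 330.12 ∈ [305.53, 457.98] ↔ index [101, 150].
101 + (330.12−305.53)·(150−101)/(457.98−305.53) = 101 + 24.59·49/152.45 ≈ 108.90, so AQI = 109.
AQIs: Site H=189, Site J=53, Site D=183, Site E=109. Sum = 189 + 53 + 183 + 109 = 534.

534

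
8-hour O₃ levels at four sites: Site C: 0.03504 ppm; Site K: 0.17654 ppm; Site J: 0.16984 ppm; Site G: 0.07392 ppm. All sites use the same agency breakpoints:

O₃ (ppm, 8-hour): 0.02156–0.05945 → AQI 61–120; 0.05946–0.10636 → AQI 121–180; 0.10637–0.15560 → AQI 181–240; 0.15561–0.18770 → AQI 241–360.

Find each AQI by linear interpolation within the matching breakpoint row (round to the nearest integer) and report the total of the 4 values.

Site C: 0.03504 lies in 0.02156–0.05945, so I_lo=61, I_hi=120, C_lo=0.02156, C_hi=0.05945.
(120−61)/(0.05945−0.02156) × (0.03504−0.02156) + 61 = 59/0.03789 × 0.01348 + 61 ≈ 81.99 → 82.
Site K: 0.17654 lies in 0.15561–0.18770, so I_lo=241, I_hi=360, C_lo=0.15561, C_hi=0.18770.
(360−241)/(0.18770−0.15561) × (0.17654−0.15561) + 241 = 119/0.03209 × 0.02093 + 241 ≈ 318.62 → 319.
Site J: row 0.15561–0.18770 (AQI 241–360). (360−241)·(0.16984−0.15561)/(0.18770−0.15561) + 241 = 119·0.01423/0.03209 + 241 ≈ 293.77 → 294.
Site G: 0.07392 lies in 0.05946–0.10636, so I_lo=121, I_hi=180, C_lo=0.05946, C_hi=0.10636.
(180−121)/(0.10636−0.05946) × (0.07392−0.05946) + 121 = 59/0.04690 × 0.01446 + 121 ≈ 139.19 → 139.
AQIs: Site C=82, Site K=319, Site J=294, Site G=139. Sum = 82 + 319 + 294 + 139 = 834.

834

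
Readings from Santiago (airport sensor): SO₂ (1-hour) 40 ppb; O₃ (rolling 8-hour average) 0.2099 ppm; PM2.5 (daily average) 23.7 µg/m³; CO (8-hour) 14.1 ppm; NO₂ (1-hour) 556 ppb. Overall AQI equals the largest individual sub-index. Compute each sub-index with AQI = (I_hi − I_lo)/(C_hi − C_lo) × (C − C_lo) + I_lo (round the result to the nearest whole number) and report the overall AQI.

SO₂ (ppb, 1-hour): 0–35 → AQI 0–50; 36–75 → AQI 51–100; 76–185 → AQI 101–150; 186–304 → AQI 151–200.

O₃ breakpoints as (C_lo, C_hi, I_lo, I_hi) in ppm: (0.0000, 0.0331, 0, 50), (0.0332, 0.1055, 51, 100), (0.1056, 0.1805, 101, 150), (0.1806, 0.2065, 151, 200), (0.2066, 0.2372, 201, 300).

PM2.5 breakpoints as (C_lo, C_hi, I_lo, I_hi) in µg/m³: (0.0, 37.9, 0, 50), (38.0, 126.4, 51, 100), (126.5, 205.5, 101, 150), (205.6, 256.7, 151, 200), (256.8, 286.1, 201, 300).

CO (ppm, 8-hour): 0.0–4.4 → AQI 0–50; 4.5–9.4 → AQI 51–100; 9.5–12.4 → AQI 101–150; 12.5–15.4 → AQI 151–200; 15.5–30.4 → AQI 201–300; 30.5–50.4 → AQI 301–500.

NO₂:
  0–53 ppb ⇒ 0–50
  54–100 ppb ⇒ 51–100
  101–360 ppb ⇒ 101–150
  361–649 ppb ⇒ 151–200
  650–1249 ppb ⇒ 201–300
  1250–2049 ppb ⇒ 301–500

SO₂ 40: bracket 36–75 → index 51–100; slope 49/39, offset 4.
AQI = 51 + 49/39·4 ≈ 56.03 ⇒ 56.
O₃: 0.2099 ∈ [0.2066, 0.2372] ↔ index [201, 300].
201 + (0.2099−0.2066)·(300−201)/(0.2372−0.2066) = 201 + 0.0033·99/0.0306 ≈ 211.68, so AQI = 212.
PM2.5 23.7: bracket 0.0–37.9 → index 0–50; slope 50/37.9, offset 23.7.
AQI = 0 + 50/37.9·23.7 ≈ 31.27 ⇒ 31.
CO: 14.1 lies in 12.5–15.4, so I_lo=151, I_hi=200, C_lo=12.5, C_hi=15.4.
(200−151)/(15.4−12.5) × (14.1−12.5) + 151 = 49/2.9 × 1.6 + 151 ≈ 178.03 → 178.
NO₂: 556 lies in 361–649, so I_lo=151, I_hi=200, C_lo=361, C_hi=649.
(200−151)/(649−361) × (556−361) + 151 = 49/288 × 195 + 151 ≈ 184.18 → 184.
Sub-indices: SO₂→56, O₃→212, PM2.5→31, CO→178, NO₂→184. Overall AQI = max = 212; dominant pollutant is O₃.

212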